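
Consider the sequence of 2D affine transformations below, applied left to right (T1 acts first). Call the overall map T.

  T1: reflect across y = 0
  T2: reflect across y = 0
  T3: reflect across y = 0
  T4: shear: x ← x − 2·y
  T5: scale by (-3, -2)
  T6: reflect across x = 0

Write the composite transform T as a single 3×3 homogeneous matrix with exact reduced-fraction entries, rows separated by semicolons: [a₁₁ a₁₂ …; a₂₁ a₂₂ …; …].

T = [3 6 0; 0 2 0; 0 0 1]

T1 = [1 0 0; 0 -1 0; 0 0 1]
T2·T1 = [1 0 0; 0 1 0; 0 0 1]
T3·…·T1 = [1 0 0; 0 -1 0; 0 0 1]
T4·…·T1 = [1 2 0; 0 -1 0; 0 0 1]
T5·…·T1 = [-3 -6 0; 0 2 0; 0 0 1]
T6·…·T1 = [3 6 0; 0 2 0; 0 0 1]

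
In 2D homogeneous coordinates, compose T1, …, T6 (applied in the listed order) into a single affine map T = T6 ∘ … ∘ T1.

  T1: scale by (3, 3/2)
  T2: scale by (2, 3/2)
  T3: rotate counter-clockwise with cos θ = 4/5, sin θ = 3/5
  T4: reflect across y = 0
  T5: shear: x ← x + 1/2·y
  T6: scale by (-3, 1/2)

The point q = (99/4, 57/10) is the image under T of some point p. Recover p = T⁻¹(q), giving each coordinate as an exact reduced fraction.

p = (-3, -1/3)

T1 = [3 0 0; 0 3/2 0; 0 0 1]
T2·T1 = [6 0 0; 0 9/4 0; 0 0 1]
T3·…·T1 = [24/5 -27/20 0; 18/5 9/5 0; 0 0 1]
T4·…·T1 = [24/5 -27/20 0; -18/5 -9/5 0; 0 0 1]
T5·…·T1 = [3 -9/4 0; -18/5 -9/5 0; 0 0 1]
T6·…·T1 = [-9 27/4 0; -9/5 -9/10 0; 0 0 1]
det M = 81/4; M⁻¹ = [-2/45 -1/3 0; 4/45 -4/9 0; 0 0 1]
M⁻¹ · (99/4, 57/10)ᵀ = (-3, -1/3)ᵀ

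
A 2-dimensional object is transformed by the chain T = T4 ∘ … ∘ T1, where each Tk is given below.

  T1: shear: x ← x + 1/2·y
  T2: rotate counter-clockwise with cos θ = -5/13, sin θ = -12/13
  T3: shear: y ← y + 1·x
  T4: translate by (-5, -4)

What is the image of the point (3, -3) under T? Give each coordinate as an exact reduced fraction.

T1 shear: x ← x + 1/2·y: (3, -3) → (3/2, -3)
T2 rotate counter-clockwise with cos θ = -5/13, sin θ = -12/13: (3/2, -3) → (-87/26, -3/13)
T3 shear: y ← y + 1·x: (-87/26, -3/13) → (-87/26, -93/26)
T4 translate by (-5, -4): (-87/26, -93/26) → (-217/26, -197/26)

T(p) = (-217/26, -197/26)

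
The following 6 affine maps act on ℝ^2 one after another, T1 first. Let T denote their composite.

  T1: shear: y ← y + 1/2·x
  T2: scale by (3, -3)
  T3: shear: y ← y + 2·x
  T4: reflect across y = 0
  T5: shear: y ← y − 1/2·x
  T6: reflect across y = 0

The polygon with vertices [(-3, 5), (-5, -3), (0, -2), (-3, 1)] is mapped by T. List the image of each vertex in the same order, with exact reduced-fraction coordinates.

T1 shear: y ← y + 1/2·x: (-3, 5) → (-3, 7/2); (-5, -3) → (-5, -11/2); (0, -2) → (0, -2); (-3, 1) → (-3, -1/2)
T2 scale by (3, -3): (-3, 7/2) → (-9, -21/2); (-5, -11/2) → (-15, 33/2); (0, -2) → (0, 6); (-3, -1/2) → (-9, 3/2)
T3 shear: y ← y + 2·x: (-9, -21/2) → (-9, -57/2); (-15, 33/2) → (-15, -27/2); (0, 6) → (0, 6); (-9, 3/2) → (-9, -33/2)
T4 reflect across y = 0: (-9, -57/2) → (-9, 57/2); (-15, -27/2) → (-15, 27/2); (0, 6) → (0, -6); (-9, -33/2) → (-9, 33/2)
T5 shear: y ← y − 1/2·x: (-9, 57/2) → (-9, 33); (-15, 27/2) → (-15, 21); (0, -6) → (0, -6); (-9, 33/2) → (-9, 21)
T6 reflect across y = 0: (-9, 33) → (-9, -33); (-15, 21) → (-15, -21); (0, -6) → (0, 6); (-9, 21) → (-9, -21)

image vertices: (-9, -33), (-15, -21), (0, 6), (-9, -21)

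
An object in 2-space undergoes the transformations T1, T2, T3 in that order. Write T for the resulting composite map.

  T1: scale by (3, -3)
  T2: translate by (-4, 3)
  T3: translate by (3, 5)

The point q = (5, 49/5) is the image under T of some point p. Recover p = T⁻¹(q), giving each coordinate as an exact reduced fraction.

p = (2, -3/5)

T1 = [3 0 0; 0 -3 0; 0 0 1]
T2·T1 = [3 0 -4; 0 -3 3; 0 0 1]
T3·…·T1 = [3 0 -1; 0 -3 8; 0 0 1]
det M = -9; M⁻¹ = [1/3 0 1/3; 0 -1/3 8/3; 0 0 1]
M⁻¹ · (5, 49/5)ᵀ = (2, -3/5)ᵀ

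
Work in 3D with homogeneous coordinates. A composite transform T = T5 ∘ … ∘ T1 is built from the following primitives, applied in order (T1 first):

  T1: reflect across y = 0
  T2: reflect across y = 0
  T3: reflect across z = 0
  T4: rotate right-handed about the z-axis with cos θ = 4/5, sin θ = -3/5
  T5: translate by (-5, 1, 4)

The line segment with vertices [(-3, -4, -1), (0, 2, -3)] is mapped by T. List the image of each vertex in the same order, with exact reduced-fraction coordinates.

T1 reflect across y = 0: (-3, -4, -1) → (-3, 4, -1); (0, 2, -3) → (0, -2, -3)
T2 reflect across y = 0: (-3, 4, -1) → (-3, -4, -1); (0, -2, -3) → (0, 2, -3)
T3 reflect across z = 0: (-3, -4, -1) → (-3, -4, 1); (0, 2, -3) → (0, 2, 3)
T4 rotate right-handed about the z-axis with cos θ = 4/5, sin θ = -3/5: (-3, -4, 1) → (-24/5, -7/5, 1); (0, 2, 3) → (6/5, 8/5, 3)
T5 translate by (-5, 1, 4): (-24/5, -7/5, 1) → (-49/5, -2/5, 5); (6/5, 8/5, 3) → (-19/5, 13/5, 7)

image vertices: (-49/5, -2/5, 5), (-19/5, 13/5, 7)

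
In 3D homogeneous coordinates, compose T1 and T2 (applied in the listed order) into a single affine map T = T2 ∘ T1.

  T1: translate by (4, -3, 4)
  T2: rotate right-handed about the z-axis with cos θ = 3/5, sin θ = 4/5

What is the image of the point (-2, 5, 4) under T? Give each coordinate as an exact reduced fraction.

T1 translate by (4, -3, 4): (-2, 5, 4) → (2, 2, 8)
T2 rotate right-handed about the z-axis with cos θ = 3/5, sin θ = 4/5: (2, 2, 8) → (-2/5, 14/5, 8)

T(p) = (-2/5, 14/5, 8)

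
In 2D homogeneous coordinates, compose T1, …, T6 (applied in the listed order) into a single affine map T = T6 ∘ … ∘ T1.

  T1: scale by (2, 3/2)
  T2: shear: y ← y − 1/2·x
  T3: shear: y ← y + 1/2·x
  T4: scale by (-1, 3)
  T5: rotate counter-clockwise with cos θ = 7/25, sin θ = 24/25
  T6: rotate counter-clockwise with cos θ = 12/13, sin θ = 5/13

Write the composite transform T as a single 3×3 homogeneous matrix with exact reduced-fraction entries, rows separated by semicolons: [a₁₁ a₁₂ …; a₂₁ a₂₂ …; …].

T1 = [2 0 0; 0 3/2 0; 0 0 1]
T2·T1 = [2 0 0; -1 3/2 0; 0 0 1]
T3·…·T1 = [2 0 0; 0 3/2 0; 0 0 1]
T4·…·T1 = [-2 0 0; 0 9/2 0; 0 0 1]
T5·…·T1 = [-14/25 -108/25 0; -48/25 63/50 0; 0 0 1]
T6·…·T1 = [72/325 -2907/650 0; -646/325 -162/325 0; 0 0 1]

T = [72/325 -2907/650 0; -646/325 -162/325 0; 0 0 1]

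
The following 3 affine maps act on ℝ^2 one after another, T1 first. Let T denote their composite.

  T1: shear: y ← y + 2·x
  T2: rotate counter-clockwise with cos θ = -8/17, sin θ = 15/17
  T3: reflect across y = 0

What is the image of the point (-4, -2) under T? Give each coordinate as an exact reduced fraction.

T1 shear: y ← y + 2·x: (-4, -2) → (-4, -10)
T2 rotate counter-clockwise with cos θ = -8/17, sin θ = 15/17: (-4, -10) → (182/17, 20/17)
T3 reflect across y = 0: (182/17, 20/17) → (182/17, -20/17)

T(p) = (182/17, -20/17)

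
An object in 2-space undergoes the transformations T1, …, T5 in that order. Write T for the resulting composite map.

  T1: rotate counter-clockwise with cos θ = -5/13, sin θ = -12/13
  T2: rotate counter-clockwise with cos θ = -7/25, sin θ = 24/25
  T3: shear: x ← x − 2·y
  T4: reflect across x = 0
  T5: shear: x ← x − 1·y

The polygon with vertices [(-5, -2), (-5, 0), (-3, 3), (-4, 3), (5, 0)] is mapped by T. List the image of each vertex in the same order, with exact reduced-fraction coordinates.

T1 rotate counter-clockwise with cos θ = -5/13, sin θ = -12/13: (-5, -2) → (1/13, 70/13); (-5, 0) → (25/13, 60/13); (-3, 3) → (51/13, 21/13); (-4, 3) → (56/13, 33/13); (5, 0) → (-25/13, -60/13)
T2 rotate counter-clockwise with cos θ = -7/25, sin θ = 24/25: (1/13, 70/13) → (-1687/325, -466/325); (25/13, 60/13) → (-323/65, 36/65); (51/13, 21/13) → (-861/325, 1077/325); (56/13, 33/13) → (-1184/325, 1113/325); (-25/13, -60/13) → (323/65, -36/65)
T3 shear: x ← x − 2·y: (-1687/325, -466/325) → (-151/65, -466/325); (-323/65, 36/65) → (-79/13, 36/65); (-861/325, 1077/325) → (-603/65, 1077/325); (-1184/325, 1113/325) → (-682/65, 1113/325); (323/65, -36/65) → (79/13, -36/65)
T4 reflect across x = 0: (-151/65, -466/325) → (151/65, -466/325); (-79/13, 36/65) → (79/13, 36/65); (-603/65, 1077/325) → (603/65, 1077/325); (-682/65, 1113/325) → (682/65, 1113/325); (79/13, -36/65) → (-79/13, -36/65)
T5 shear: x ← x − 1·y: (151/65, -466/325) → (1221/325, -466/325); (79/13, 36/65) → (359/65, 36/65); (603/65, 1077/325) → (1938/325, 1077/325); (682/65, 1113/325) → (2297/325, 1113/325); (-79/13, -36/65) → (-359/65, -36/65)

image vertices: (1221/325, -466/325), (359/65, 36/65), (1938/325, 1077/325), (2297/325, 1113/325), (-359/65, -36/65)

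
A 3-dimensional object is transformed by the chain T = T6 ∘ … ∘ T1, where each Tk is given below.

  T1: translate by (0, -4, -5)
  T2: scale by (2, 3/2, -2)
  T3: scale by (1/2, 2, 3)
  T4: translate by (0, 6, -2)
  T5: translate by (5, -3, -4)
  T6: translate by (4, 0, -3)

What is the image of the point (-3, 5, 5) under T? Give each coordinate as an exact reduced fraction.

T(p) = (6, 6, -9)

T1 translate by (0, -4, -5): (-3, 5, 5) → (-3, 1, 0)
T2 scale by (2, 3/2, -2): (-3, 1, 0) → (-6, 3/2, 0)
T3 scale by (1/2, 2, 3): (-6, 3/2, 0) → (-3, 3, 0)
T4 translate by (0, 6, -2): (-3, 3, 0) → (-3, 9, -2)
T5 translate by (5, -3, -4): (-3, 9, -2) → (2, 6, -6)
T6 translate by (4, 0, -3): (2, 6, -6) → (6, 6, -9)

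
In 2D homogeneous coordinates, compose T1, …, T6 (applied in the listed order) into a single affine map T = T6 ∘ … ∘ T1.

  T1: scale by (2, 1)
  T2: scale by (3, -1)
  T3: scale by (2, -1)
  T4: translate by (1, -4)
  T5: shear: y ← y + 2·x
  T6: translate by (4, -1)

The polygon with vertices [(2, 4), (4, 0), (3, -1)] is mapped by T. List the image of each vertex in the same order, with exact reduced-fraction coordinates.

T1 scale by (2, 1): (2, 4) → (4, 4); (4, 0) → (8, 0); (3, -1) → (6, -1)
T2 scale by (3, -1): (4, 4) → (12, -4); (8, 0) → (24, 0); (6, -1) → (18, 1)
T3 scale by (2, -1): (12, -4) → (24, 4); (24, 0) → (48, 0); (18, 1) → (36, -1)
T4 translate by (1, -4): (24, 4) → (25, 0); (48, 0) → (49, -4); (36, -1) → (37, -5)
T5 shear: y ← y + 2·x: (25, 0) → (25, 50); (49, -4) → (49, 94); (37, -5) → (37, 69)
T6 translate by (4, -1): (25, 50) → (29, 49); (49, 94) → (53, 93); (37, 69) → (41, 68)

image vertices: (29, 49), (53, 93), (41, 68)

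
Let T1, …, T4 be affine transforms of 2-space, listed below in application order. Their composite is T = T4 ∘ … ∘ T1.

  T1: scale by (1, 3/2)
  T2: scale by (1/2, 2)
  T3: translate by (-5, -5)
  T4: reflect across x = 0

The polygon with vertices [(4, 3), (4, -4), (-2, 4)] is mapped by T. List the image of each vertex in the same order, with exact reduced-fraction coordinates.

image vertices: (3, 4), (3, -17), (6, 7)

T1 scale by (1, 3/2): (4, 3) → (4, 9/2); (4, -4) → (4, -6); (-2, 4) → (-2, 6)
T2 scale by (1/2, 2): (4, 9/2) → (2, 9); (4, -6) → (2, -12); (-2, 6) → (-1, 12)
T3 translate by (-5, -5): (2, 9) → (-3, 4); (2, -12) → (-3, -17); (-1, 12) → (-6, 7)
T4 reflect across x = 0: (-3, 4) → (3, 4); (-3, -17) → (3, -17); (-6, 7) → (6, 7)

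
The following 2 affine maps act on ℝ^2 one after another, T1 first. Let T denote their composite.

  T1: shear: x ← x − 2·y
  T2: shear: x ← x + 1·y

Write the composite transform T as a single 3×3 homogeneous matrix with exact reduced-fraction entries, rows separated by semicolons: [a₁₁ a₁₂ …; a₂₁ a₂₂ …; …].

T1 = [1 -2 0; 0 1 0; 0 0 1]
T2·T1 = [1 -1 0; 0 1 0; 0 0 1]

T = [1 -1 0; 0 1 0; 0 0 1]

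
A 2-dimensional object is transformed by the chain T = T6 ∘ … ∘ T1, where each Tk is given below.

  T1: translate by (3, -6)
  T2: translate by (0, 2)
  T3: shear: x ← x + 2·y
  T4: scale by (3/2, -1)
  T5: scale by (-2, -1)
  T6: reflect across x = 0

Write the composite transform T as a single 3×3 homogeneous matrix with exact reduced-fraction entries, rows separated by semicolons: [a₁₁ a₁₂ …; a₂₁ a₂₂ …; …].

T = [3 6 -15; 0 1 -4; 0 0 1]

T1 = [1 0 3; 0 1 -6; 0 0 1]
T2·T1 = [1 0 3; 0 1 -4; 0 0 1]
T3·…·T1 = [1 2 -5; 0 1 -4; 0 0 1]
T4·…·T1 = [3/2 3 -15/2; 0 -1 4; 0 0 1]
T5·…·T1 = [-3 -6 15; 0 1 -4; 0 0 1]
T6·…·T1 = [3 6 -15; 0 1 -4; 0 0 1]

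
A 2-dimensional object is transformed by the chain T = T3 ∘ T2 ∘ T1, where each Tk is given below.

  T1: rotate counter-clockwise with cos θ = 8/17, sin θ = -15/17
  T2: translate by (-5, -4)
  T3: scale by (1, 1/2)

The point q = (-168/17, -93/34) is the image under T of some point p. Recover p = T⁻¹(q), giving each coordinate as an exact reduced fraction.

T1 = [8/17 15/17 0; -15/17 8/17 0; 0 0 1]
T2·T1 = [8/17 15/17 -5; -15/17 8/17 -4; 0 0 1]
T3·…·T1 = [8/17 15/17 -5; -15/34 4/17 -2; 0 0 1]
det M = 1/2; M⁻¹ = [8/17 -30/17 -20/17; 15/17 16/17 107/17; 0 0 1]
M⁻¹ · (-168/17, -93/34)ᵀ = (-1, -5)ᵀ

p = (-1, -5)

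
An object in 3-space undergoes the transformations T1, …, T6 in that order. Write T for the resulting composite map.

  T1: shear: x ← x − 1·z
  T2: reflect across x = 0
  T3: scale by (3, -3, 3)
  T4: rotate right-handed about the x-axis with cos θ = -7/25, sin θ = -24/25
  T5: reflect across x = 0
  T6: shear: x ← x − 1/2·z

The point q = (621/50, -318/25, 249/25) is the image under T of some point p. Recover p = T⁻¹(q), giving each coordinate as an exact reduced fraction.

p = (4/5, 2, -5)

T1 = [1 0 -1 0; 0 1 0 0; 0 0 1 0; 0 0 0 1]
T2·T1 = [-1 0 1 0; 0 1 0 0; 0 0 1 0; 0 0 0 1]
T3·…·T1 = [-3 0 3 0; 0 -3 0 0; 0 0 3 0; 0 0 0 1]
T4·…·T1 = [-3 0 3 0; 0 21/25 72/25 0; 0 72/25 -21/25 0; 0 0 0 1]
T5·…·T1 = [3 0 -3 0; 0 21/25 72/25 0; 0 72/25 -21/25 0; 0 0 0 1]
T6·…·T1 = [3 -36/25 -129/50 0; 0 21/25 72/25 0; 0 72/25 -21/25 0; 0 0 0 1]
det M = -27; M⁻¹ = [1/3 8/25 11/150 0; 0 7/75 8/25 0; 0 8/25 -7/75 0; 0 0 0 1]
M⁻¹ · (621/50, -318/25, 249/25)ᵀ = (4/5, 2, -5)ᵀ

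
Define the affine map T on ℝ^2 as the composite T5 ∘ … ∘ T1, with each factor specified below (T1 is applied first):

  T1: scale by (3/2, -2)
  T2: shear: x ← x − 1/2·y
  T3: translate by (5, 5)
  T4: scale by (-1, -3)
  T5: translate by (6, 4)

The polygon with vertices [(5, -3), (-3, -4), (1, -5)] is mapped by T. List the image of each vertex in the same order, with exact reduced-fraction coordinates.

image vertices: (-7/2, -29), (19/2, -35), (9/2, -41)

T1 scale by (3/2, -2): (5, -3) → (15/2, 6); (-3, -4) → (-9/2, 8); (1, -5) → (3/2, 10)
T2 shear: x ← x − 1/2·y: (15/2, 6) → (9/2, 6); (-9/2, 8) → (-17/2, 8); (3/2, 10) → (-7/2, 10)
T3 translate by (5, 5): (9/2, 6) → (19/2, 11); (-17/2, 8) → (-7/2, 13); (-7/2, 10) → (3/2, 15)
T4 scale by (-1, -3): (19/2, 11) → (-19/2, -33); (-7/2, 13) → (7/2, -39); (3/2, 15) → (-3/2, -45)
T5 translate by (6, 4): (-19/2, -33) → (-7/2, -29); (7/2, -39) → (19/2, -35); (-3/2, -45) → (9/2, -41)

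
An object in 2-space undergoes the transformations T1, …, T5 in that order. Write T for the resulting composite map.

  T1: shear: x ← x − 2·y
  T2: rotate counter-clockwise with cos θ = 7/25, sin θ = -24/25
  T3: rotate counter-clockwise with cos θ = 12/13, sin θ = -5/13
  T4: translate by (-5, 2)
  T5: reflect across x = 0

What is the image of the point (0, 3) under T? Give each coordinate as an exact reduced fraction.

T1 shear: x ← x − 2·y: (0, 3) → (-6, 3)
T2 rotate counter-clockwise with cos θ = 7/25, sin θ = -24/25: (-6, 3) → (6/5, 33/5)
T3 rotate counter-clockwise with cos θ = 12/13, sin θ = -5/13: (6/5, 33/5) → (237/65, 366/65)
T4 translate by (-5, 2): (237/65, 366/65) → (-88/65, 496/65)
T5 reflect across x = 0: (-88/65, 496/65) → (88/65, 496/65)

T(p) = (88/65, 496/65)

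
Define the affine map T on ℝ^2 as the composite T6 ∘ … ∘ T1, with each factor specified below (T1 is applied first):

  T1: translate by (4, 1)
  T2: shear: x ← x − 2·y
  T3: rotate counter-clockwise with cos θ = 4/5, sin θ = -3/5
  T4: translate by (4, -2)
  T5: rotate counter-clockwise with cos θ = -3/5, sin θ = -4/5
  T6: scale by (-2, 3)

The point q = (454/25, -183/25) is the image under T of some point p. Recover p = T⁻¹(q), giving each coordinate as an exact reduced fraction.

p = (-1, -2)

T1 = [1 0 4; 0 1 1; 0 0 1]
T2·T1 = [1 -2 2; 0 1 1; 0 0 1]
T3·…·T1 = [4/5 -1 11/5; -3/5 2 -2/5; 0 0 1]
T4·…·T1 = [4/5 -1 31/5; -3/5 2 -12/5; 0 0 1]
T5·…·T1 = [-24/25 11/5 -141/25; -7/25 -2/5 -88/25; 0 0 1]
T6·…·T1 = [48/25 -22/5 282/25; -21/25 -6/5 -264/25; 0 0 1]
det M = -6; M⁻¹ = [1/5 -11/15 -10; -7/50 -8/25 -9/5; 0 0 1]
M⁻¹ · (454/25, -183/25)ᵀ = (-1, -2)ᵀ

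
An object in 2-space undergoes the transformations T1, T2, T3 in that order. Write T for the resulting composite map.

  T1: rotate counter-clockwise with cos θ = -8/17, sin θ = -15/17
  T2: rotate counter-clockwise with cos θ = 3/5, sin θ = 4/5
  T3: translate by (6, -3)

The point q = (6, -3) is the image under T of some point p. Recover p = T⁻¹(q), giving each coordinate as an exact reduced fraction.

T1 = [-8/17 15/17 0; -15/17 -8/17 0; 0 0 1]
T2·T1 = [36/85 77/85 0; -77/85 36/85 0; 0 0 1]
T3·…·T1 = [36/85 77/85 6; -77/85 36/85 -3; 0 0 1]
det M = 1; M⁻¹ = [36/85 -77/85 -447/85; 77/85 36/85 -354/85; 0 0 1]
M⁻¹ · (6, -3)ᵀ = (0, 0)ᵀ

p = (0, 0)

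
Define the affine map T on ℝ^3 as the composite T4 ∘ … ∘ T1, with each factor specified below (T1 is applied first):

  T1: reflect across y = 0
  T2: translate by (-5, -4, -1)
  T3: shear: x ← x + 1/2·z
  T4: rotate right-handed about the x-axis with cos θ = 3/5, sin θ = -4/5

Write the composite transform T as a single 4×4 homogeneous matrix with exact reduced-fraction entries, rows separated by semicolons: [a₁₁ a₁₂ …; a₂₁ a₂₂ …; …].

T1 = [1 0 0 0; 0 -1 0 0; 0 0 1 0; 0 0 0 1]
T2·T1 = [1 0 0 -5; 0 -1 0 -4; 0 0 1 -1; 0 0 0 1]
T3·…·T1 = [1 0 1/2 -11/2; 0 -1 0 -4; 0 0 1 -1; 0 0 0 1]
T4·…·T1 = [1 0 1/2 -11/2; 0 -3/5 4/5 -16/5; 0 4/5 3/5 13/5; 0 0 0 1]

T = [1 0 1/2 -11/2; 0 -3/5 4/5 -16/5; 0 4/5 3/5 13/5; 0 0 0 1]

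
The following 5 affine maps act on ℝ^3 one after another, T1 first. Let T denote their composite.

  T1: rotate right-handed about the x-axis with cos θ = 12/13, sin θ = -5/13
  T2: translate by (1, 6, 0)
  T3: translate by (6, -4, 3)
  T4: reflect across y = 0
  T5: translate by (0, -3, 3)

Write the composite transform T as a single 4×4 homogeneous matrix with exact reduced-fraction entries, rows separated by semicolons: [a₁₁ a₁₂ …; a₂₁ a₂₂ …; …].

T1 = [1 0 0 0; 0 12/13 5/13 0; 0 -5/13 12/13 0; 0 0 0 1]
T2·T1 = [1 0 0 1; 0 12/13 5/13 6; 0 -5/13 12/13 0; 0 0 0 1]
T3·…·T1 = [1 0 0 7; 0 12/13 5/13 2; 0 -5/13 12/13 3; 0 0 0 1]
T4·…·T1 = [1 0 0 7; 0 -12/13 -5/13 -2; 0 -5/13 12/13 3; 0 0 0 1]
T5·…·T1 = [1 0 0 7; 0 -12/13 -5/13 -5; 0 -5/13 12/13 6; 0 0 0 1]

T = [1 0 0 7; 0 -12/13 -5/13 -5; 0 -5/13 12/13 6; 0 0 0 1]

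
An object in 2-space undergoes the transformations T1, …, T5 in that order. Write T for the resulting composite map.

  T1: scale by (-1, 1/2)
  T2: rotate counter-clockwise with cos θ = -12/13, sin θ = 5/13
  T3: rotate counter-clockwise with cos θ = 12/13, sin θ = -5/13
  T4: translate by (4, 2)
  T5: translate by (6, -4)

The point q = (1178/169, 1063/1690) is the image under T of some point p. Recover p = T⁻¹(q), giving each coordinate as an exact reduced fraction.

p = (-4, 3/5)

T1 = [-1 0 0; 0 1/2 0; 0 0 1]
T2·T1 = [12/13 -5/26 0; -5/13 -6/13 0; 0 0 1]
T3·…·T1 = [119/169 -60/169 0; -120/169 -119/338 0; 0 0 1]
T4·…·T1 = [119/169 -60/169 4; -120/169 -119/338 2; 0 0 1]
T5·…·T1 = [119/169 -60/169 10; -120/169 -119/338 -2; 0 0 1]
det M = -1/2; M⁻¹ = [119/169 -120/169 -110/13; -240/169 -238/169 148/13; 0 0 1]
M⁻¹ · (1178/169, 1063/1690)ᵀ = (-4, 3/5)ᵀ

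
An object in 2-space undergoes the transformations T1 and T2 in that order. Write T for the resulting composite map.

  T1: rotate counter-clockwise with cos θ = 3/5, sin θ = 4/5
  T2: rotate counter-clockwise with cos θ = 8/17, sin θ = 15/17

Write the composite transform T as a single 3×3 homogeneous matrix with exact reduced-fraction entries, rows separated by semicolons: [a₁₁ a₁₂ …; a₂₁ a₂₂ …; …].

T = [-36/85 -77/85 0; 77/85 -36/85 0; 0 0 1]

T1 = [3/5 -4/5 0; 4/5 3/5 0; 0 0 1]
T2·T1 = [-36/85 -77/85 0; 77/85 -36/85 0; 0 0 1]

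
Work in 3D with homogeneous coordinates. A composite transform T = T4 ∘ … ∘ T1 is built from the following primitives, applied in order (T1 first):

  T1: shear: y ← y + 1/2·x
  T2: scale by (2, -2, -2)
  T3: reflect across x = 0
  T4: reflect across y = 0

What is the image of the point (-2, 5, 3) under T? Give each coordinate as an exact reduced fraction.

T(p) = (4, 8, -6)

T1 shear: y ← y + 1/2·x: (-2, 5, 3) → (-2, 4, 3)
T2 scale by (2, -2, -2): (-2, 4, 3) → (-4, -8, -6)
T3 reflect across x = 0: (-4, -8, -6) → (4, -8, -6)
T4 reflect across y = 0: (4, -8, -6) → (4, 8, -6)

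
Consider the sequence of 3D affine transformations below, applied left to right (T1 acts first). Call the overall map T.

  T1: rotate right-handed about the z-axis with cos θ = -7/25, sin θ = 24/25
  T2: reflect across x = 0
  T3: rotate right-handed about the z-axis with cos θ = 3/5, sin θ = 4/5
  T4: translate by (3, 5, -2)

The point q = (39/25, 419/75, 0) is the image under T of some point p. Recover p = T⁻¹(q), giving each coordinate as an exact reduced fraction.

p = (4/3, -4/5, 2)

T1 = [-7/25 -24/25 0 0; 24/25 -7/25 0 0; 0 0 1 0; 0 0 0 1]
T2·T1 = [7/25 24/25 0 0; 24/25 -7/25 0 0; 0 0 1 0; 0 0 0 1]
T3·…·T1 = [-3/5 4/5 0 0; 4/5 3/5 0 0; 0 0 1 0; 0 0 0 1]
T4·…·T1 = [-3/5 4/5 0 3; 4/5 3/5 0 5; 0 0 1 -2; 0 0 0 1]
det M = -1; M⁻¹ = [-3/5 4/5 0 -11/5; 4/5 3/5 0 -27/5; 0 0 1 2; 0 0 0 1]
M⁻¹ · (39/25, 419/75, 0)ᵀ = (4/3, -4/5, 2)ᵀ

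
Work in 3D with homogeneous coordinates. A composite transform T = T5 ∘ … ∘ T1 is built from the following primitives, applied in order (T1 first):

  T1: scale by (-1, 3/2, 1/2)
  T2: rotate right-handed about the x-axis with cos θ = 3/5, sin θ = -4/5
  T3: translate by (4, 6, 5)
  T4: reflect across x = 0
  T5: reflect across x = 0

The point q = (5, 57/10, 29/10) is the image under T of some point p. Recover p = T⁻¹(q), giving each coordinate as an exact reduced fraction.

T1 = [-1 0 0 0; 0 3/2 0 0; 0 0 1/2 0; 0 0 0 1]
T2·T1 = [-1 0 0 0; 0 9/10 2/5 0; 0 -6/5 3/10 0; 0 0 0 1]
T3·…·T1 = [-1 0 0 4; 0 9/10 2/5 6; 0 -6/5 3/10 5; 0 0 0 1]
T4·…·T1 = [1 0 0 -4; 0 9/10 2/5 6; 0 -6/5 3/10 5; 0 0 0 1]
T5·…·T1 = [-1 0 0 4; 0 9/10 2/5 6; 0 -6/5 3/10 5; 0 0 0 1]
det M = -3/4; M⁻¹ = [-1 0 0 4; 0 2/5 -8/15 4/15; 0 8/5 6/5 -78/5; 0 0 0 1]
M⁻¹ · (5, 57/10, 29/10)ᵀ = (-1, 1, -3)ᵀ

p = (-1, 1, -3)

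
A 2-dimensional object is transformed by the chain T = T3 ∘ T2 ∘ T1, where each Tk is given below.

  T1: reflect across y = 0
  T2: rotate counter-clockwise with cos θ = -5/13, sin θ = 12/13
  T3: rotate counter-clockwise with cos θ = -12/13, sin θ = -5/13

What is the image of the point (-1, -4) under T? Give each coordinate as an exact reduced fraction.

T(p) = (356/169, 599/169)

T1 reflect across y = 0: (-1, -4) → (-1, 4)
T2 rotate counter-clockwise with cos θ = -5/13, sin θ = 12/13: (-1, 4) → (-43/13, -32/13)
T3 rotate counter-clockwise with cos θ = -12/13, sin θ = -5/13: (-43/13, -32/13) → (356/169, 599/169)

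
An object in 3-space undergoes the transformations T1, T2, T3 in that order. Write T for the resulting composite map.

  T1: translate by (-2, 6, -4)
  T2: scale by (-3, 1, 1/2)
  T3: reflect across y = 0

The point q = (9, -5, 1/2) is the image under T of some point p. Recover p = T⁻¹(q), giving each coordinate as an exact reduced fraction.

p = (-1, -1, 5)

T1 = [1 0 0 -2; 0 1 0 6; 0 0 1 -4; 0 0 0 1]
T2·T1 = [-3 0 0 6; 0 1 0 6; 0 0 1/2 -2; 0 0 0 1]
T3·…·T1 = [-3 0 0 6; 0 -1 0 -6; 0 0 1/2 -2; 0 0 0 1]
det M = 3/2; M⁻¹ = [-1/3 0 0 2; 0 -1 0 -6; 0 0 2 4; 0 0 0 1]
M⁻¹ · (9, -5, 1/2)ᵀ = (-1, -1, 5)ᵀ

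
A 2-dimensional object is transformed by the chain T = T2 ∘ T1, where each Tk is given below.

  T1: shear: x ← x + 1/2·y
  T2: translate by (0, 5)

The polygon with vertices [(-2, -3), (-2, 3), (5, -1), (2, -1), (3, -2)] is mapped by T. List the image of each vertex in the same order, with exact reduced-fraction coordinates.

T1 shear: x ← x + 1/2·y: (-2, -3) → (-7/2, -3); (-2, 3) → (-1/2, 3); (5, -1) → (9/2, -1); (2, -1) → (3/2, -1); (3, -2) → (2, -2)
T2 translate by (0, 5): (-7/2, -3) → (-7/2, 2); (-1/2, 3) → (-1/2, 8); (9/2, -1) → (9/2, 4); (3/2, -1) → (3/2, 4); (2, -2) → (2, 3)

image vertices: (-7/2, 2), (-1/2, 8), (9/2, 4), (3/2, 4), (2, 3)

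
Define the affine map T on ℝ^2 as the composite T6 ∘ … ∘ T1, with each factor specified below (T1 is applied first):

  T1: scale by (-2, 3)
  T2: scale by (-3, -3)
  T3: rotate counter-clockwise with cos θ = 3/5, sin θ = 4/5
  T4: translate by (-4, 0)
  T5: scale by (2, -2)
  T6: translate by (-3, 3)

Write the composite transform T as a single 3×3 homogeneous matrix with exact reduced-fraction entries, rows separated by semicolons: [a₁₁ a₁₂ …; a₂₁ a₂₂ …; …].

T1 = [-2 0 0; 0 3 0; 0 0 1]
T2·T1 = [6 0 0; 0 -9 0; 0 0 1]
T3·…·T1 = [18/5 36/5 0; 24/5 -27/5 0; 0 0 1]
T4·…·T1 = [18/5 36/5 -4; 24/5 -27/5 0; 0 0 1]
T5·…·T1 = [36/5 72/5 -8; -48/5 54/5 0; 0 0 1]
T6·…·T1 = [36/5 72/5 -11; -48/5 54/5 3; 0 0 1]

T = [36/5 72/5 -11; -48/5 54/5 3; 0 0 1]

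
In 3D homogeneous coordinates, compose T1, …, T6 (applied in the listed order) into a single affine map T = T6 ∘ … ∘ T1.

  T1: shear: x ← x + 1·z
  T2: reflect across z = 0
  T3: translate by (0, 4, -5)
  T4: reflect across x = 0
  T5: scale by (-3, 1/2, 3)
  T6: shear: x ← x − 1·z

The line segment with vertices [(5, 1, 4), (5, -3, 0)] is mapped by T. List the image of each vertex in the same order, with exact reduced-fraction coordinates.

T1 shear: x ← x + 1·z: (5, 1, 4) → (9, 1, 4); (5, -3, 0) → (5, -3, 0)
T2 reflect across z = 0: (9, 1, 4) → (9, 1, -4); (5, -3, 0) → (5, -3, 0)
T3 translate by (0, 4, -5): (9, 1, -4) → (9, 5, -9); (5, -3, 0) → (5, 1, -5)
T4 reflect across x = 0: (9, 5, -9) → (-9, 5, -9); (5, 1, -5) → (-5, 1, -5)
T5 scale by (-3, 1/2, 3): (-9, 5, -9) → (27, 5/2, -27); (-5, 1, -5) → (15, 1/2, -15)
T6 shear: x ← x − 1·z: (27, 5/2, -27) → (54, 5/2, -27); (15, 1/2, -15) → (30, 1/2, -15)

image vertices: (54, 5/2, -27), (30, 1/2, -15)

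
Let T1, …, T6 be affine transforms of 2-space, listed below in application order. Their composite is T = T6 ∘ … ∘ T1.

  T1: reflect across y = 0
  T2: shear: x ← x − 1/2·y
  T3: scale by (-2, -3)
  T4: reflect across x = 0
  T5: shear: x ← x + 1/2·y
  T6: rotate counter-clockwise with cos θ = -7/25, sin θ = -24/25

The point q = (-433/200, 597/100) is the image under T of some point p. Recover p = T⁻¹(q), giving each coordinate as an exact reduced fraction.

T1 = [1 0 0; 0 -1 0; 0 0 1]
T2·T1 = [1 1/2 0; 0 -1 0; 0 0 1]
T3·…·T1 = [-2 -1 0; 0 3 0; 0 0 1]
T4·…·T1 = [2 1 0; 0 3 0; 0 0 1]
T5·…·T1 = [2 5/2 0; 0 3 0; 0 0 1]
T6·…·T1 = [-14/25 109/50 0; -48/25 -81/25 0; 0 0 1]
det M = 6; M⁻¹ = [-27/50 -109/300 0; 8/25 -7/75 0; 0 0 1]
M⁻¹ · (-433/200, 597/100)ᵀ = (-1, -5/4)ᵀ

p = (-1, -5/4)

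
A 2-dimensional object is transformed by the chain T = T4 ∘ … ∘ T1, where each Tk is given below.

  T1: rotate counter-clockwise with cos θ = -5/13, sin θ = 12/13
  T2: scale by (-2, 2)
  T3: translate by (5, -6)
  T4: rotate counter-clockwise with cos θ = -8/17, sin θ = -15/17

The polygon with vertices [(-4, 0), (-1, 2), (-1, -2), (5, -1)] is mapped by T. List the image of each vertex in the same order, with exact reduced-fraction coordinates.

image vertices: (-2810/221, 1017/221), (-2654/221, -569/221), (-1286/221, 551/221), (4/17, -137/17)

T1 rotate counter-clockwise with cos θ = -5/13, sin θ = 12/13: (-4, 0) → (20/13, -48/13); (-1, 2) → (-19/13, -22/13); (-1, -2) → (29/13, -2/13); (5, -1) → (-1, 5)
T2 scale by (-2, 2): (20/13, -48/13) → (-40/13, -96/13); (-19/13, -22/13) → (38/13, -44/13); (29/13, -2/13) → (-58/13, -4/13); (-1, 5) → (2, 10)
T3 translate by (5, -6): (-40/13, -96/13) → (25/13, -174/13); (38/13, -44/13) → (103/13, -122/13); (-58/13, -4/13) → (7/13, -82/13); (2, 10) → (7, 4)
T4 rotate counter-clockwise with cos θ = -8/17, sin θ = -15/17: (25/13, -174/13) → (-2810/221, 1017/221); (103/13, -122/13) → (-2654/221, -569/221); (7/13, -82/13) → (-1286/221, 551/221); (7, 4) → (4/17, -137/17)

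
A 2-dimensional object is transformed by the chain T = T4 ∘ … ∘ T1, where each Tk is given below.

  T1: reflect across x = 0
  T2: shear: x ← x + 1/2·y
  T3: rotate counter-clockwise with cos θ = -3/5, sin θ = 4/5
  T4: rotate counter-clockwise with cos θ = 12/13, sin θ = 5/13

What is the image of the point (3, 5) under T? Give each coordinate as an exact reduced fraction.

T(p) = (-137/65, -593/130)

T1 reflect across x = 0: (3, 5) → (-3, 5)
T2 shear: x ← x + 1/2·y: (-3, 5) → (-1/2, 5)
T3 rotate counter-clockwise with cos θ = -3/5, sin θ = 4/5: (-1/2, 5) → (-37/10, -17/5)
T4 rotate counter-clockwise with cos θ = 12/13, sin θ = 5/13: (-37/10, -17/5) → (-137/65, -593/130)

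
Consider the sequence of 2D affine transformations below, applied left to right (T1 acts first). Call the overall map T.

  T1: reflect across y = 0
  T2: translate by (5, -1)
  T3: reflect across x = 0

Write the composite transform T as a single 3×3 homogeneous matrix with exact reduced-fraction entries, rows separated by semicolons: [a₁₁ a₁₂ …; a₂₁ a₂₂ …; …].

T = [-1 0 -5; 0 -1 -1; 0 0 1]

T1 = [1 0 0; 0 -1 0; 0 0 1]
T2·T1 = [1 0 5; 0 -1 -1; 0 0 1]
T3·…·T1 = [-1 0 -5; 0 -1 -1; 0 0 1]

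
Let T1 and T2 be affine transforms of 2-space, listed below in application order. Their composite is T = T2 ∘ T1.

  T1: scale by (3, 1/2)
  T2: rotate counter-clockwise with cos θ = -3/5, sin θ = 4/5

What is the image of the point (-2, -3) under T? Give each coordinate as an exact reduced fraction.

T(p) = (24/5, -39/10)

T1 scale by (3, 1/2): (-2, -3) → (-6, -3/2)
T2 rotate counter-clockwise with cos θ = -3/5, sin θ = 4/5: (-6, -3/2) → (24/5, -39/10)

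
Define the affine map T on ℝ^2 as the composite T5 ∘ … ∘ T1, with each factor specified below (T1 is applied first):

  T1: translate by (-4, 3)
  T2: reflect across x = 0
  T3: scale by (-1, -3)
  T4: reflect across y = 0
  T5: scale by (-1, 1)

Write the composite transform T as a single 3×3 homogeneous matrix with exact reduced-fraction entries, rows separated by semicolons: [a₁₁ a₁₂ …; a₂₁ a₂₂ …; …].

T = [-1 0 4; 0 3 9; 0 0 1]

T1 = [1 0 -4; 0 1 3; 0 0 1]
T2·T1 = [-1 0 4; 0 1 3; 0 0 1]
T3·…·T1 = [1 0 -4; 0 -3 -9; 0 0 1]
T4·…·T1 = [1 0 -4; 0 3 9; 0 0 1]
T5·…·T1 = [-1 0 4; 0 3 9; 0 0 1]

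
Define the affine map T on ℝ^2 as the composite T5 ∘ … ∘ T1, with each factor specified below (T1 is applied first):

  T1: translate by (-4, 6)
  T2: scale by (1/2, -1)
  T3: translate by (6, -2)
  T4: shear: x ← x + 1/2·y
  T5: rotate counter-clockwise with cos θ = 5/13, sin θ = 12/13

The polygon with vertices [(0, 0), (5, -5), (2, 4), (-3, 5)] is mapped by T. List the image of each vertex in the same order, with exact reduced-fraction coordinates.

image vertices: (96/13, -40/13), (61/13, 45/13), (139/13, -72/13), (136/13, -113/13)

T1 translate by (-4, 6): (0, 0) → (-4, 6); (5, -5) → (1, 1); (2, 4) → (-2, 10); (-3, 5) → (-7, 11)
T2 scale by (1/2, -1): (-4, 6) → (-2, -6); (1, 1) → (1/2, -1); (-2, 10) → (-1, -10); (-7, 11) → (-7/2, -11)
T3 translate by (6, -2): (-2, -6) → (4, -8); (1/2, -1) → (13/2, -3); (-1, -10) → (5, -12); (-7/2, -11) → (5/2, -13)
T4 shear: x ← x + 1/2·y: (4, -8) → (0, -8); (13/2, -3) → (5, -3); (5, -12) → (-1, -12); (5/2, -13) → (-4, -13)
T5 rotate counter-clockwise with cos θ = 5/13, sin θ = 12/13: (0, -8) → (96/13, -40/13); (5, -3) → (61/13, 45/13); (-1, -12) → (139/13, -72/13); (-4, -13) → (136/13, -113/13)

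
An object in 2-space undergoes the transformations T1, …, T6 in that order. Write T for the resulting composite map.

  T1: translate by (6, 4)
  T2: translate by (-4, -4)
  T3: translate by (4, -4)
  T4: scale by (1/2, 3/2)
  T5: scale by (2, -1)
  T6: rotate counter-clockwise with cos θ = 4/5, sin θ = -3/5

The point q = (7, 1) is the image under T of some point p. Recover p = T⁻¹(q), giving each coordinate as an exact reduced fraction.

p = (-1, 2/3)

T1 = [1 0 6; 0 1 4; 0 0 1]
T2·T1 = [1 0 2; 0 1 0; 0 0 1]
T3·…·T1 = [1 0 6; 0 1 -4; 0 0 1]
T4·…·T1 = [1/2 0 3; 0 3/2 -6; 0 0 1]
T5·…·T1 = [1 0 6; 0 -3/2 6; 0 0 1]
T6·…·T1 = [4/5 -9/10 42/5; -3/5 -6/5 6/5; 0 0 1]
det M = -3/2; M⁻¹ = [4/5 -3/5 -6; -2/5 -8/15 4; 0 0 1]
M⁻¹ · (7, 1)ᵀ = (-1, 2/3)ᵀ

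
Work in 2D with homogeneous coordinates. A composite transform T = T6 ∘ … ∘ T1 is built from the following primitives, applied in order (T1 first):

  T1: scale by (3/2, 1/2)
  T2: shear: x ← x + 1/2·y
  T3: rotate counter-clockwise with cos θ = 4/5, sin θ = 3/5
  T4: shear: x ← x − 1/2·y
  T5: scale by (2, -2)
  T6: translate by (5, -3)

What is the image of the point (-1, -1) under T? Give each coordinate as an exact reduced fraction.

T1 scale by (3/2, 1/2): (-1, -1) → (-3/2, -1/2)
T2 shear: x ← x + 1/2·y: (-3/2, -1/2) → (-7/4, -1/2)
T3 rotate counter-clockwise with cos θ = 4/5, sin θ = 3/5: (-7/4, -1/2) → (-11/10, -29/20)
T4 shear: x ← x − 1/2·y: (-11/10, -29/20) → (-3/8, -29/20)
T5 scale by (2, -2): (-3/8, -29/20) → (-3/4, 29/10)
T6 translate by (5, -3): (-3/4, 29/10) → (17/4, -1/10)

T(p) = (17/4, -1/10)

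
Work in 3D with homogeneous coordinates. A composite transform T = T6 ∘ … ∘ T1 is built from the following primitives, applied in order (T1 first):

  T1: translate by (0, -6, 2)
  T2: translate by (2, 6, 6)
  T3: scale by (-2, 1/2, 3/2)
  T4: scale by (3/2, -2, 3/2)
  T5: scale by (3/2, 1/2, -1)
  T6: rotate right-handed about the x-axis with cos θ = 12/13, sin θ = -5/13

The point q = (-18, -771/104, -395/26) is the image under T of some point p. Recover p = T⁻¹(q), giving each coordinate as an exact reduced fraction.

T1 = [1 0 0 0; 0 1 0 -6; 0 0 1 2; 0 0 0 1]
T2·T1 = [1 0 0 2; 0 1 0 0; 0 0 1 8; 0 0 0 1]
T3·…·T1 = [-2 0 0 -4; 0 1/2 0 0; 0 0 3/2 12; 0 0 0 1]
T4·…·T1 = [-3 0 0 -6; 0 -1 0 0; 0 0 9/4 18; 0 0 0 1]
T5·…·T1 = [-9/2 0 0 -9; 0 -1/2 0 0; 0 0 -9/4 -18; 0 0 0 1]
T6·…·T1 = [-9/2 0 0 -9; 0 -6/13 -45/52 -90/13; 0 5/26 -27/13 -216/13; 0 0 0 1]
det M = -81/16; M⁻¹ = [-2/9 0 0 -2; 0 -24/13 10/13 0; 0 -20/117 -16/39 -8; 0 0 0 1]
M⁻¹ · (-18, -771/104, -395/26)ᵀ = (2, 2, -1/2)ᵀ

p = (2, 2, -1/2)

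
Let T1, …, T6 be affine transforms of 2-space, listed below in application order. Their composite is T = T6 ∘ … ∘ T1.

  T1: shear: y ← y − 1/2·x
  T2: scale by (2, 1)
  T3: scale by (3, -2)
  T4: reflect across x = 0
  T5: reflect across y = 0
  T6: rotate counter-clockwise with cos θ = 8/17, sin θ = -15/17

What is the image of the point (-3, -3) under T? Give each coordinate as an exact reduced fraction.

T1 shear: y ← y − 1/2·x: (-3, -3) → (-3, -3/2)
T2 scale by (2, 1): (-3, -3/2) → (-6, -3/2)
T3 scale by (3, -2): (-6, -3/2) → (-18, 3)
T4 reflect across x = 0: (-18, 3) → (18, 3)
T5 reflect across y = 0: (18, 3) → (18, -3)
T6 rotate counter-clockwise with cos θ = 8/17, sin θ = -15/17: (18, -3) → (99/17, -294/17)

T(p) = (99/17, -294/17)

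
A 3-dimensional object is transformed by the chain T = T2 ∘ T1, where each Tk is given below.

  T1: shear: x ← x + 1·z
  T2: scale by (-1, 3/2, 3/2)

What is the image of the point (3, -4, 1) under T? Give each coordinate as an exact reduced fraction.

T1 shear: x ← x + 1·z: (3, -4, 1) → (4, -4, 1)
T2 scale by (-1, 3/2, 3/2): (4, -4, 1) → (-4, -6, 3/2)

T(p) = (-4, -6, 3/2)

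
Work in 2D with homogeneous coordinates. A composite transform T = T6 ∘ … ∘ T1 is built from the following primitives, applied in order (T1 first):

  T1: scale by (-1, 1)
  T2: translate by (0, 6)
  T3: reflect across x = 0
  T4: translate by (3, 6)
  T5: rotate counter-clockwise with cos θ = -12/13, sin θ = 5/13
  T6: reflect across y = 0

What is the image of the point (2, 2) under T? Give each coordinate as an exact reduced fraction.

T(p) = (-10, 11)

T1 scale by (-1, 1): (2, 2) → (-2, 2)
T2 translate by (0, 6): (-2, 2) → (-2, 8)
T3 reflect across x = 0: (-2, 8) → (2, 8)
T4 translate by (3, 6): (2, 8) → (5, 14)
T5 rotate counter-clockwise with cos θ = -12/13, sin θ = 5/13: (5, 14) → (-10, -11)
T6 reflect across y = 0: (-10, -11) → (-10, 11)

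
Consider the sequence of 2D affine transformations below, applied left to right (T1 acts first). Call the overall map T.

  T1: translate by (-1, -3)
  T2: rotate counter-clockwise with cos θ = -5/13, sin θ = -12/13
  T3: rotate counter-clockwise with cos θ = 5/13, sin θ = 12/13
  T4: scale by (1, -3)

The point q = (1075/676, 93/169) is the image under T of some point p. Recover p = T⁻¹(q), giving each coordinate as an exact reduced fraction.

p = (9/4, 4)

T1 = [1 0 -1; 0 1 -3; 0 0 1]
T2·T1 = [-5/13 12/13 -31/13; -12/13 -5/13 27/13; 0 0 1]
T3·…·T1 = [119/169 120/169 -479/169; -120/169 119/169 -237/169; 0 0 1]
T4·…·T1 = [119/169 120/169 -479/169; 360/169 -357/169 711/169; 0 0 1]
det M = -3; M⁻¹ = [119/169 40/169 1; 120/169 -119/507 3; 0 0 1]
M⁻¹ · (1075/676, 93/169)ᵀ = (9/4, 4)ᵀ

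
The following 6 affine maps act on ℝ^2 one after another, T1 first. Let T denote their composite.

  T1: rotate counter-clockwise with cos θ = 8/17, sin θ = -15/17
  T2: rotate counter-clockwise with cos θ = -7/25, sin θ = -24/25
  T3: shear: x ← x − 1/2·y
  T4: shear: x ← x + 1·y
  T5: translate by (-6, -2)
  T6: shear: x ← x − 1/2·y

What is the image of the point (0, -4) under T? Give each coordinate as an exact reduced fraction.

T(p) = (-2473/425, 814/425)

T1 rotate counter-clockwise with cos θ = 8/17, sin θ = -15/17: (0, -4) → (-60/17, -32/17)
T2 rotate counter-clockwise with cos θ = -7/25, sin θ = -24/25: (-60/17, -32/17) → (-348/425, 1664/425)
T3 shear: x ← x − 1/2·y: (-348/425, 1664/425) → (-236/85, 1664/425)
T4 shear: x ← x + 1·y: (-236/85, 1664/425) → (484/425, 1664/425)
T5 translate by (-6, -2): (484/425, 1664/425) → (-2066/425, 814/425)
T6 shear: x ← x − 1/2·y: (-2066/425, 814/425) → (-2473/425, 814/425)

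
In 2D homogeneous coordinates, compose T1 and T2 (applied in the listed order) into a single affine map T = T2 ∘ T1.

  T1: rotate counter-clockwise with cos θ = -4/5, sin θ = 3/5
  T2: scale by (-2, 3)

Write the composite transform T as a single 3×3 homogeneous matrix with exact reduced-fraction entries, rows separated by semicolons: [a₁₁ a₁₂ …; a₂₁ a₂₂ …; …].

T1 = [-4/5 -3/5 0; 3/5 -4/5 0; 0 0 1]
T2·T1 = [8/5 6/5 0; 9/5 -12/5 0; 0 0 1]

T = [8/5 6/5 0; 9/5 -12/5 0; 0 0 1]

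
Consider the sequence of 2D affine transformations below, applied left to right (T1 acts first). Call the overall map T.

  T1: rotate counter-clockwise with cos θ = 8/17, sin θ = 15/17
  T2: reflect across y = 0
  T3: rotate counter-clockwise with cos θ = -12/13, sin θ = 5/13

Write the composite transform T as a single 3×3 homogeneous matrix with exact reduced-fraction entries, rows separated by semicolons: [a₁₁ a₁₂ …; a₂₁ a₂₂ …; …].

T = [-21/221 220/221 0; 220/221 21/221 0; 0 0 1]

T1 = [8/17 -15/17 0; 15/17 8/17 0; 0 0 1]
T2·T1 = [8/17 -15/17 0; -15/17 -8/17 0; 0 0 1]
T3·…·T1 = [-21/221 220/221 0; 220/221 21/221 0; 0 0 1]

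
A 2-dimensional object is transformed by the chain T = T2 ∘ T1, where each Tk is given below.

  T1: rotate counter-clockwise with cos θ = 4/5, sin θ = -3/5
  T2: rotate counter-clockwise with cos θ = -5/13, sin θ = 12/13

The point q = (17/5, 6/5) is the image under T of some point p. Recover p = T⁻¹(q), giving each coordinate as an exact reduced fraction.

p = (2, -3)

T1 = [4/5 3/5 0; -3/5 4/5 0; 0 0 1]
T2·T1 = [16/65 -63/65 0; 63/65 16/65 0; 0 0 1]
det M = 1; M⁻¹ = [16/65 63/65 0; -63/65 16/65 0; 0 0 1]
M⁻¹ · (17/5, 6/5)ᵀ = (2, -3)ᵀ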